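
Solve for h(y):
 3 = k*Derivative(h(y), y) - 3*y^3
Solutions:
 h(y) = C1 + 3*y^4/(4*k) + 3*y/k


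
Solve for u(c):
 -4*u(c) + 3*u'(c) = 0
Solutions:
 u(c) = C1*exp(4*c/3)


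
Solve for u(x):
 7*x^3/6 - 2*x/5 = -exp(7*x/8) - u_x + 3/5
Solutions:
 u(x) = C1 - 7*x^4/24 + x^2/5 + 3*x/5 - 8*exp(7*x/8)/7


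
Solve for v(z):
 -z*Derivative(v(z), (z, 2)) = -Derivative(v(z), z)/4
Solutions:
 v(z) = C1 + C2*z^(5/4)


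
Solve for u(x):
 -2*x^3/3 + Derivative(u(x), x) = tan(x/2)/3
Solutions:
 u(x) = C1 + x^4/6 - 2*log(cos(x/2))/3


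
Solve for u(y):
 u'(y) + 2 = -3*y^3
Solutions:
 u(y) = C1 - 3*y^4/4 - 2*y


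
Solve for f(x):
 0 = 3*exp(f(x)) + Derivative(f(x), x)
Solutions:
 f(x) = log(1/(C1 + 3*x))


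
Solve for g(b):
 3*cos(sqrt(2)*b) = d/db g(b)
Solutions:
 g(b) = C1 + 3*sqrt(2)*sin(sqrt(2)*b)/2


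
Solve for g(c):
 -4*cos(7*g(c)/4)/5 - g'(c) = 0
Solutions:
 4*c/5 - 2*log(sin(7*g(c)/4) - 1)/7 + 2*log(sin(7*g(c)/4) + 1)/7 = C1


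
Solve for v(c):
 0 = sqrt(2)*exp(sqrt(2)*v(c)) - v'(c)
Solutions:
 v(c) = sqrt(2)*(2*log(-1/(C1 + sqrt(2)*c)) - log(2))/4


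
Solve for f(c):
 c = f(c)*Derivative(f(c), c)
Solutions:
 f(c) = -sqrt(C1 + c^2)
 f(c) = sqrt(C1 + c^2)


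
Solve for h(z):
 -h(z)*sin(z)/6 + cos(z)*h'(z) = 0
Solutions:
 h(z) = C1/cos(z)^(1/6)


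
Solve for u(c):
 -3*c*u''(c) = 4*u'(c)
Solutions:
 u(c) = C1 + C2/c^(1/3)


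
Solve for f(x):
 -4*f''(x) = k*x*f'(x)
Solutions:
 f(x) = Piecewise((-sqrt(2)*sqrt(pi)*C1*erf(sqrt(2)*sqrt(k)*x/4)/sqrt(k) - C2, (k > 0) | (k < 0)), (-C1*x - C2, True))


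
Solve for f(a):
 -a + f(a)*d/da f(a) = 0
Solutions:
 f(a) = -sqrt(C1 + a^2)
 f(a) = sqrt(C1 + a^2)


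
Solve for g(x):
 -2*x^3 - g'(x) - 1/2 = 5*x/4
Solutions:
 g(x) = C1 - x^4/2 - 5*x^2/8 - x/2


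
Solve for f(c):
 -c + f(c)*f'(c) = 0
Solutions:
 f(c) = -sqrt(C1 + c^2)
 f(c) = sqrt(C1 + c^2)


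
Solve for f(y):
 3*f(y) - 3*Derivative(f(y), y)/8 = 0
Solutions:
 f(y) = C1*exp(8*y)


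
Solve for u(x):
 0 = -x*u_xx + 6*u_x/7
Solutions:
 u(x) = C1 + C2*x^(13/7)


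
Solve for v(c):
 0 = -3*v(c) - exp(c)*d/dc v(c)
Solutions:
 v(c) = C1*exp(3*exp(-c))


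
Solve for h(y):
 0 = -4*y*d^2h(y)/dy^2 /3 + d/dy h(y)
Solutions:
 h(y) = C1 + C2*y^(7/4)


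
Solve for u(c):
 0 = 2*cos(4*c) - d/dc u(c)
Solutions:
 u(c) = C1 + sin(4*c)/2


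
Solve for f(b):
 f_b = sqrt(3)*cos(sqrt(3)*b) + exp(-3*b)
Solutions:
 f(b) = C1 + sin(sqrt(3)*b) - exp(-3*b)/3


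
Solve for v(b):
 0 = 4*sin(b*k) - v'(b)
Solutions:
 v(b) = C1 - 4*cos(b*k)/k


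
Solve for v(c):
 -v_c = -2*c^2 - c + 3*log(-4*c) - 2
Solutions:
 v(c) = C1 + 2*c^3/3 + c^2/2 - 3*c*log(-c) + c*(5 - 6*log(2))


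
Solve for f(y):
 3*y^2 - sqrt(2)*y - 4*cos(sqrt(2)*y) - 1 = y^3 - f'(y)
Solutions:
 f(y) = C1 + y^4/4 - y^3 + sqrt(2)*y^2/2 + y + 2*sqrt(2)*sin(sqrt(2)*y)


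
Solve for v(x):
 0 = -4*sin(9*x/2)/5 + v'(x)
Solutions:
 v(x) = C1 - 8*cos(9*x/2)/45


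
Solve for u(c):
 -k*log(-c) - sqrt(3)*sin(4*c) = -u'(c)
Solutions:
 u(c) = C1 + c*k*(log(-c) - 1) - sqrt(3)*cos(4*c)/4


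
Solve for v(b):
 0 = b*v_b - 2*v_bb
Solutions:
 v(b) = C1 + C2*erfi(b/2)


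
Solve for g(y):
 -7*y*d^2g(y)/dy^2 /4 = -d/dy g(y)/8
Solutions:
 g(y) = C1 + C2*y^(15/14)


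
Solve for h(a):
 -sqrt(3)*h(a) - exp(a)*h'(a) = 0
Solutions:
 h(a) = C1*exp(sqrt(3)*exp(-a))


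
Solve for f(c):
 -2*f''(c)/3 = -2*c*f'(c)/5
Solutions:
 f(c) = C1 + C2*erfi(sqrt(30)*c/10)


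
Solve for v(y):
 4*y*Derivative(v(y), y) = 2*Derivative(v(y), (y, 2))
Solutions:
 v(y) = C1 + C2*erfi(y)


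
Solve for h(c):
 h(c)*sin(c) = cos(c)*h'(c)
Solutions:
 h(c) = C1/cos(c)


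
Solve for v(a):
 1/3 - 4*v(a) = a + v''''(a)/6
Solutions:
 v(a) = -a/4 + (C1*sin(6^(1/4)*a) + C2*cos(6^(1/4)*a))*exp(-6^(1/4)*a) + (C3*sin(6^(1/4)*a) + C4*cos(6^(1/4)*a))*exp(6^(1/4)*a) + 1/12


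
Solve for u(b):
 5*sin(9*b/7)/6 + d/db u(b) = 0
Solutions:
 u(b) = C1 + 35*cos(9*b/7)/54


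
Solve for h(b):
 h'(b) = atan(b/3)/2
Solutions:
 h(b) = C1 + b*atan(b/3)/2 - 3*log(b^2 + 9)/4


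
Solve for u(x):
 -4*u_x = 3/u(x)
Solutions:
 u(x) = -sqrt(C1 - 6*x)/2
 u(x) = sqrt(C1 - 6*x)/2


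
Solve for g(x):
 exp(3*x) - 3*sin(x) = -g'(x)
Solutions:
 g(x) = C1 - exp(3*x)/3 - 3*cos(x)


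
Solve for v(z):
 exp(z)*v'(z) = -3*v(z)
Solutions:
 v(z) = C1*exp(3*exp(-z))


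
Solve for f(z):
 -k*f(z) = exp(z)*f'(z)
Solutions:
 f(z) = C1*exp(k*exp(-z))


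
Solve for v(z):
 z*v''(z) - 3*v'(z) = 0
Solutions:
 v(z) = C1 + C2*z^4


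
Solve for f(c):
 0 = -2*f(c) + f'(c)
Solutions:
 f(c) = C1*exp(2*c)


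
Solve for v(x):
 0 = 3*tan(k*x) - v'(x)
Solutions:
 v(x) = C1 + 3*Piecewise((-log(cos(k*x))/k, Ne(k, 0)), (0, True))


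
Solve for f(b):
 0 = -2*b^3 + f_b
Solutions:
 f(b) = C1 + b^4/2


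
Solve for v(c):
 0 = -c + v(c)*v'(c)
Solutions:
 v(c) = -sqrt(C1 + c^2)
 v(c) = sqrt(C1 + c^2)


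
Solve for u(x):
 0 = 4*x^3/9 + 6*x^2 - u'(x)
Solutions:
 u(x) = C1 + x^4/9 + 2*x^3


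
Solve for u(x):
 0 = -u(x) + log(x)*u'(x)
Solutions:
 u(x) = C1*exp(li(x))


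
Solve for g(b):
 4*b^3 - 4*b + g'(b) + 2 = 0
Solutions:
 g(b) = C1 - b^4 + 2*b^2 - 2*b


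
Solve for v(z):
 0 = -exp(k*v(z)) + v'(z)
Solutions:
 v(z) = Piecewise((log(-1/(C1*k + k*z))/k, Ne(k, 0)), (nan, True))
 v(z) = Piecewise((C1 + z, Eq(k, 0)), (nan, True))


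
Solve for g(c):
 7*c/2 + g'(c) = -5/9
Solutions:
 g(c) = C1 - 7*c^2/4 - 5*c/9


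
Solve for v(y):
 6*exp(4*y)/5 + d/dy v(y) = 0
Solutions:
 v(y) = C1 - 3*exp(4*y)/10


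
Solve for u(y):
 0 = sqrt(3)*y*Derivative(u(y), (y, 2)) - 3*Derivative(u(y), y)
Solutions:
 u(y) = C1 + C2*y^(1 + sqrt(3))


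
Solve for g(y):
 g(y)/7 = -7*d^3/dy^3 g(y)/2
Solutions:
 g(y) = C3*exp(-14^(1/3)*y/7) + (C1*sin(14^(1/3)*sqrt(3)*y/14) + C2*cos(14^(1/3)*sqrt(3)*y/14))*exp(14^(1/3)*y/14)


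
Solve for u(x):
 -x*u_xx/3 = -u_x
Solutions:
 u(x) = C1 + C2*x^4


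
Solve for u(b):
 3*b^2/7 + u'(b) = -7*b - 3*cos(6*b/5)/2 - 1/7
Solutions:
 u(b) = C1 - b^3/7 - 7*b^2/2 - b/7 - 5*sin(3*b/5)*cos(3*b/5)/2


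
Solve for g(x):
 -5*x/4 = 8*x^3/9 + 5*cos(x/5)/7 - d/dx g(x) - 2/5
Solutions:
 g(x) = C1 + 2*x^4/9 + 5*x^2/8 - 2*x/5 + 25*sin(x/5)/7


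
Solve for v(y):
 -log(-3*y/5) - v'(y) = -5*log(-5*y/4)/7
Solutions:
 v(y) = C1 - 2*y*log(-y)/7 + y*(-log(12) + 2/7 + 4*log(2)/7 + 12*log(5)/7)


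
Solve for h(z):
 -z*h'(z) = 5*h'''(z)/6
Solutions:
 h(z) = C1 + Integral(C2*airyai(-5^(2/3)*6^(1/3)*z/5) + C3*airybi(-5^(2/3)*6^(1/3)*z/5), z)


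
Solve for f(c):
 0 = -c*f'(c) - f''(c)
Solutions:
 f(c) = C1 + C2*erf(sqrt(2)*c/2)


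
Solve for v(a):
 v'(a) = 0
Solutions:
 v(a) = C1


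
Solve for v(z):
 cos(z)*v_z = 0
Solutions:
 v(z) = C1


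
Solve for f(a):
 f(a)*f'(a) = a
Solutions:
 f(a) = -sqrt(C1 + a^2)
 f(a) = sqrt(C1 + a^2)


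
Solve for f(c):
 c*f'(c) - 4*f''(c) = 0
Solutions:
 f(c) = C1 + C2*erfi(sqrt(2)*c/4)


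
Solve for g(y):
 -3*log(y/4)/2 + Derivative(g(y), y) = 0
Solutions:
 g(y) = C1 + 3*y*log(y)/2 - 3*y*log(2) - 3*y/2


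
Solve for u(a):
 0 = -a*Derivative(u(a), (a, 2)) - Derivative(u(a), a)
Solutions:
 u(a) = C1 + C2*log(a)


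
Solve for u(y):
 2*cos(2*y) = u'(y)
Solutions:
 u(y) = C1 + sin(2*y)


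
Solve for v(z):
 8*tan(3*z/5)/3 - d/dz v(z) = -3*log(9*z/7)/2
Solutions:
 v(z) = C1 + 3*z*log(z)/2 - 3*z*log(7)/2 - 3*z/2 + 3*z*log(3) - 40*log(cos(3*z/5))/9


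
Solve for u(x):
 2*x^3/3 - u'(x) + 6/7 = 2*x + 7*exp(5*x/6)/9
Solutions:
 u(x) = C1 + x^4/6 - x^2 + 6*x/7 - 14*exp(5*x/6)/15


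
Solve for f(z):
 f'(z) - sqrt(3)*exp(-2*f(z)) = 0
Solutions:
 f(z) = log(-sqrt(C1 + 2*sqrt(3)*z))
 f(z) = log(C1 + 2*sqrt(3)*z)/2


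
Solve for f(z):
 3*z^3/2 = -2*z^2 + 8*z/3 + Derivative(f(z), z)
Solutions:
 f(z) = C1 + 3*z^4/8 + 2*z^3/3 - 4*z^2/3


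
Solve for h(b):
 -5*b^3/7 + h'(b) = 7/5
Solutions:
 h(b) = C1 + 5*b^4/28 + 7*b/5


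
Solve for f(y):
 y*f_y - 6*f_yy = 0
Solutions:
 f(y) = C1 + C2*erfi(sqrt(3)*y/6)


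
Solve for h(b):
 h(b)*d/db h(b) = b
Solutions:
 h(b) = -sqrt(C1 + b^2)
 h(b) = sqrt(C1 + b^2)


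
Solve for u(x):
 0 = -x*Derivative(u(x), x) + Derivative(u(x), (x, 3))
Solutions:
 u(x) = C1 + Integral(C2*airyai(x) + C3*airybi(x), x)


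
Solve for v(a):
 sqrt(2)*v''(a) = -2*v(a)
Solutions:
 v(a) = C1*sin(2^(1/4)*a) + C2*cos(2^(1/4)*a)


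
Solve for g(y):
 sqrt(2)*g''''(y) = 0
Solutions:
 g(y) = C1 + C2*y + C3*y^2 + C4*y^3


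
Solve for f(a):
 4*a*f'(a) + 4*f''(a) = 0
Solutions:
 f(a) = C1 + C2*erf(sqrt(2)*a/2)


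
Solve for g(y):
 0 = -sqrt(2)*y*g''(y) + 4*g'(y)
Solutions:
 g(y) = C1 + C2*y^(1 + 2*sqrt(2))


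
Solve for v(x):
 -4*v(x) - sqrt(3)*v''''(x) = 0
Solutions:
 v(x) = (C1*sin(3^(7/8)*x/3) + C2*cos(3^(7/8)*x/3))*exp(-3^(7/8)*x/3) + (C3*sin(3^(7/8)*x/3) + C4*cos(3^(7/8)*x/3))*exp(3^(7/8)*x/3)


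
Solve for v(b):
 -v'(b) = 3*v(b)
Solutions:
 v(b) = C1*exp(-3*b)


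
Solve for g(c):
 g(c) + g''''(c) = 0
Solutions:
 g(c) = (C1*sin(sqrt(2)*c/2) + C2*cos(sqrt(2)*c/2))*exp(-sqrt(2)*c/2) + (C3*sin(sqrt(2)*c/2) + C4*cos(sqrt(2)*c/2))*exp(sqrt(2)*c/2)


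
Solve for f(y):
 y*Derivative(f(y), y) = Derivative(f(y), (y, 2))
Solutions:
 f(y) = C1 + C2*erfi(sqrt(2)*y/2)


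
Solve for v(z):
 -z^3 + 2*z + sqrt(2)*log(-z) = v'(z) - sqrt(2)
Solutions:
 v(z) = C1 - z^4/4 + z^2 + sqrt(2)*z*log(-z)


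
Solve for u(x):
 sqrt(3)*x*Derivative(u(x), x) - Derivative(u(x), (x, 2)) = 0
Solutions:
 u(x) = C1 + C2*erfi(sqrt(2)*3^(1/4)*x/2)


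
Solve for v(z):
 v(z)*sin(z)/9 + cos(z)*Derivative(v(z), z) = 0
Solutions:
 v(z) = C1*cos(z)^(1/9)


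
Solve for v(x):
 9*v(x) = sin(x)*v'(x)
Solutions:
 v(x) = C1*sqrt(cos(x) - 1)*(cos(x)^4 - 4*cos(x)^3 + 6*cos(x)^2 - 4*cos(x) + 1)/(sqrt(cos(x) + 1)*(cos(x)^4 + 4*cos(x)^3 + 6*cos(x)^2 + 4*cos(x) + 1))


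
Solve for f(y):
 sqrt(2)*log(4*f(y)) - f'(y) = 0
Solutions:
 -sqrt(2)*Integral(1/(log(_y) + 2*log(2)), (_y, f(y)))/2 = C1 - y


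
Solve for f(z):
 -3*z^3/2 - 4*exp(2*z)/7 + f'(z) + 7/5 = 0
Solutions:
 f(z) = C1 + 3*z^4/8 - 7*z/5 + 2*exp(2*z)/7


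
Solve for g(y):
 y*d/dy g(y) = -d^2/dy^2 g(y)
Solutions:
 g(y) = C1 + C2*erf(sqrt(2)*y/2)


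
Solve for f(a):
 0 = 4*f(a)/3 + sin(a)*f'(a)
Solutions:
 f(a) = C1*(cos(a) + 1)^(2/3)/(cos(a) - 1)^(2/3)


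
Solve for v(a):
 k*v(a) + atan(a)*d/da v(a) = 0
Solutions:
 v(a) = C1*exp(-k*Integral(1/atan(a), a))


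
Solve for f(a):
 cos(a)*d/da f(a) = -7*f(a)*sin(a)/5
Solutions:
 f(a) = C1*cos(a)^(7/5)


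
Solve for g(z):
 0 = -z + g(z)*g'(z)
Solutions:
 g(z) = -sqrt(C1 + z^2)
 g(z) = sqrt(C1 + z^2)


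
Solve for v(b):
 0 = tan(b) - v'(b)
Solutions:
 v(b) = C1 - log(cos(b))


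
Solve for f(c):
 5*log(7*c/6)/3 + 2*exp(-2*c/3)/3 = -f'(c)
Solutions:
 f(c) = C1 - 5*c*log(c)/3 + 5*c*(-log(7) + 1 + log(6))/3 + exp(-2*c/3)


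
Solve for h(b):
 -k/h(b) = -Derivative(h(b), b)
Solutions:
 h(b) = -sqrt(C1 + 2*b*k)
 h(b) = sqrt(C1 + 2*b*k)


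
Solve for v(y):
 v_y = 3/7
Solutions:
 v(y) = C1 + 3*y/7


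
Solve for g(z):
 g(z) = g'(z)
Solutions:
 g(z) = C1*exp(z)


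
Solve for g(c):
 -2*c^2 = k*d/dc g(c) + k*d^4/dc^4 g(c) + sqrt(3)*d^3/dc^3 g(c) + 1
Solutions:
 g(c) = C1 + C2*exp(-c*(3^(1/3)*(sqrt((9 + 2*sqrt(3)/k^3)^2 - 12/k^6)/2 + 9/2 + sqrt(3)/k^3)^(1/3) + sqrt(3)/k + 3^(2/3)/(k^2*(sqrt((9 + 2*sqrt(3)/k^3)^2 - 12/k^6)/2 + 9/2 + sqrt(3)/k^3)^(1/3)))/3) + C3*exp(c*(3^(1/3)*(sqrt((9 + 2*sqrt(3)/k^3)^2 - 12/k^6)/2 + 9/2 + sqrt(3)/k^3)^(1/3)/6 - 3^(5/6)*I*(sqrt((9 + 2*sqrt(3)/k^3)^2 - 12/k^6)/2 + 9/2 + sqrt(3)/k^3)^(1/3)/6 - sqrt(3)/(3*k) - 2/(k^2*(-3^(1/3) + 3^(5/6)*I)*(sqrt((9 + 2*sqrt(3)/k^3)^2 - 12/k^6)/2 + 9/2 + sqrt(3)/k^3)^(1/3)))) + C4*exp(c*(3^(1/3)*(sqrt((9 + 2*sqrt(3)/k^3)^2 - 12/k^6)/2 + 9/2 + sqrt(3)/k^3)^(1/3)/6 + 3^(5/6)*I*(sqrt((9 + 2*sqrt(3)/k^3)^2 - 12/k^6)/2 + 9/2 + sqrt(3)/k^3)^(1/3)/6 - sqrt(3)/(3*k) + 2/(k^2*(3^(1/3) + 3^(5/6)*I)*(sqrt((9 + 2*sqrt(3)/k^3)^2 - 12/k^6)/2 + 9/2 + sqrt(3)/k^3)^(1/3)))) - 2*c^3/(3*k) - c/k + 4*sqrt(3)*c/k^2


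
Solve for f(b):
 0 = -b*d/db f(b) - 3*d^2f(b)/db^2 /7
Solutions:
 f(b) = C1 + C2*erf(sqrt(42)*b/6)


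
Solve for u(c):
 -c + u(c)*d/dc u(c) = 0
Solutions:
 u(c) = -sqrt(C1 + c^2)
 u(c) = sqrt(C1 + c^2)


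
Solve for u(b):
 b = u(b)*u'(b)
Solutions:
 u(b) = -sqrt(C1 + b^2)
 u(b) = sqrt(C1 + b^2)


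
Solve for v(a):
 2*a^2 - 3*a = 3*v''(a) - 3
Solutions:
 v(a) = C1 + C2*a + a^4/18 - a^3/6 + a^2/2


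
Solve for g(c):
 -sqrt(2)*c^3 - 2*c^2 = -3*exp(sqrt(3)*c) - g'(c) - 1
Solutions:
 g(c) = C1 + sqrt(2)*c^4/4 + 2*c^3/3 - c - sqrt(3)*exp(sqrt(3)*c)


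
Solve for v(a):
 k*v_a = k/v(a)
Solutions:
 v(a) = -sqrt(C1 + 2*a)
 v(a) = sqrt(C1 + 2*a)


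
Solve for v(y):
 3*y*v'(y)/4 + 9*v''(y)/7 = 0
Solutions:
 v(y) = C1 + C2*erf(sqrt(42)*y/12)


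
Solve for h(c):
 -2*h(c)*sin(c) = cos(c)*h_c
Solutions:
 h(c) = C1*cos(c)^2


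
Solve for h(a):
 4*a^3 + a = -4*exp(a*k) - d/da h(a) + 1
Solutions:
 h(a) = C1 - a^4 - a^2/2 + a - 4*exp(a*k)/k


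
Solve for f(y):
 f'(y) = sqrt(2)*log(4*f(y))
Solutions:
 -sqrt(2)*Integral(1/(log(_y) + 2*log(2)), (_y, f(y)))/2 = C1 - y


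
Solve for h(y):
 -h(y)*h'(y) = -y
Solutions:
 h(y) = -sqrt(C1 + y^2)
 h(y) = sqrt(C1 + y^2)


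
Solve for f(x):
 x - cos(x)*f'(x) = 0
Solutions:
 f(x) = C1 + Integral(x/cos(x), x)


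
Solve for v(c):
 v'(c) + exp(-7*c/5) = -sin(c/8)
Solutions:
 v(c) = C1 + 8*cos(c/8) + 5*exp(-7*c/5)/7


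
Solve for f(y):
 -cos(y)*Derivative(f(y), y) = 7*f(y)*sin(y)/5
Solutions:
 f(y) = C1*cos(y)^(7/5)


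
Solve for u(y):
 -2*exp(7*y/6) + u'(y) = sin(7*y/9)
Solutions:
 u(y) = C1 + 12*exp(7*y/6)/7 - 9*cos(7*y/9)/7


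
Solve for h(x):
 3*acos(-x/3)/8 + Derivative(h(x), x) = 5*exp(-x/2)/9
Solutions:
 h(x) = C1 - 3*x*acos(-x/3)/8 - 3*sqrt(9 - x^2)/8 - 10*exp(-x/2)/9


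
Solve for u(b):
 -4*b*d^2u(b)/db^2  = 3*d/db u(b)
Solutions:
 u(b) = C1 + C2*b^(1/4)


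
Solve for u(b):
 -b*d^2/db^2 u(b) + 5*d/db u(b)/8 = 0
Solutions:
 u(b) = C1 + C2*b^(13/8)


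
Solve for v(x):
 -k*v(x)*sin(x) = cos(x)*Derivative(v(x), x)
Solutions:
 v(x) = C1*exp(k*log(cos(x)))


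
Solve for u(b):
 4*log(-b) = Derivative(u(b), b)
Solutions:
 u(b) = C1 + 4*b*log(-b) - 4*b


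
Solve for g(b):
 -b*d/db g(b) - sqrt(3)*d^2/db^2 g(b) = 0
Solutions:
 g(b) = C1 + C2*erf(sqrt(2)*3^(3/4)*b/6)


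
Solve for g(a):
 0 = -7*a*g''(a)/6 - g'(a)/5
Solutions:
 g(a) = C1 + C2*a^(29/35)


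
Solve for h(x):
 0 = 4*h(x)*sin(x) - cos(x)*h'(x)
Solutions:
 h(x) = C1/cos(x)^4


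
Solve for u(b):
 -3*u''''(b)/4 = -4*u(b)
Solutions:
 u(b) = C1*exp(-2*3^(3/4)*b/3) + C2*exp(2*3^(3/4)*b/3) + C3*sin(2*3^(3/4)*b/3) + C4*cos(2*3^(3/4)*b/3)


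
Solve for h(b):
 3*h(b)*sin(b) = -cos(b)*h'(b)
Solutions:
 h(b) = C1*cos(b)^3


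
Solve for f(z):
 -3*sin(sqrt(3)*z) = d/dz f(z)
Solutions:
 f(z) = C1 + sqrt(3)*cos(sqrt(3)*z)


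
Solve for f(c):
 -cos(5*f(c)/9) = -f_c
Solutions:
 -c - 9*log(sin(5*f(c)/9) - 1)/10 + 9*log(sin(5*f(c)/9) + 1)/10 = C1


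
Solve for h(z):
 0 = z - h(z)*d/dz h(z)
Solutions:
 h(z) = -sqrt(C1 + z^2)
 h(z) = sqrt(C1 + z^2)


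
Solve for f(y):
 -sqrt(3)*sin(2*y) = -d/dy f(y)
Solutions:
 f(y) = C1 - sqrt(3)*cos(2*y)/2


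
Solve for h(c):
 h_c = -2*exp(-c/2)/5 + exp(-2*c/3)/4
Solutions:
 h(c) = C1 + 4*exp(-c/2)/5 - 3*exp(-2*c/3)/8


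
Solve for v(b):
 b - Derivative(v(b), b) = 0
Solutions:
 v(b) = C1 + b^2/2


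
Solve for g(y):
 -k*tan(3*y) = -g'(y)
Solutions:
 g(y) = C1 - k*log(cos(3*y))/3


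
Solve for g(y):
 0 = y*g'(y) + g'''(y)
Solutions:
 g(y) = C1 + Integral(C2*airyai(-y) + C3*airybi(-y), y)


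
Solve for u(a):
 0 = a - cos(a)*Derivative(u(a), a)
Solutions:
 u(a) = C1 + Integral(a/cos(a), a)


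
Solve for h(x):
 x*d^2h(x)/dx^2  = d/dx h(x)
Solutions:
 h(x) = C1 + C2*x^2


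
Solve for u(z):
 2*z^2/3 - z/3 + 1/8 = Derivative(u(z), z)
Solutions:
 u(z) = C1 + 2*z^3/9 - z^2/6 + z/8


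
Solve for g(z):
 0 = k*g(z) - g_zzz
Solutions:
 g(z) = C1*exp(k^(1/3)*z) + C2*exp(k^(1/3)*z*(-1 + sqrt(3)*I)/2) + C3*exp(-k^(1/3)*z*(1 + sqrt(3)*I)/2)


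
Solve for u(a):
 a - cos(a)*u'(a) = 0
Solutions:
 u(a) = C1 + Integral(a/cos(a), a)


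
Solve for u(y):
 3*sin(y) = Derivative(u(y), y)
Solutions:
 u(y) = C1 - 3*cos(y)


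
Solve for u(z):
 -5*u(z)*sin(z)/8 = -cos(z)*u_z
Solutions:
 u(z) = C1/cos(z)^(5/8)


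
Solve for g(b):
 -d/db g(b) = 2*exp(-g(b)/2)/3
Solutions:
 g(b) = 2*log(C1 - b/3)


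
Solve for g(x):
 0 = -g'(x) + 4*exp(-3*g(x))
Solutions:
 g(x) = log(C1 + 12*x)/3
 g(x) = log((-3^(1/3) - 3^(5/6)*I)*(C1 + 4*x)^(1/3)/2)
 g(x) = log((-3^(1/3) + 3^(5/6)*I)*(C1 + 4*x)^(1/3)/2)


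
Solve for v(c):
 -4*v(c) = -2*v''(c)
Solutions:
 v(c) = C1*exp(-sqrt(2)*c) + C2*exp(sqrt(2)*c)


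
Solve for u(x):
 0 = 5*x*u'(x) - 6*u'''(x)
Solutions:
 u(x) = C1 + Integral(C2*airyai(5^(1/3)*6^(2/3)*x/6) + C3*airybi(5^(1/3)*6^(2/3)*x/6), x)


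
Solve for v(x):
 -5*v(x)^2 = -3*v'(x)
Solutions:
 v(x) = -3/(C1 + 5*x)


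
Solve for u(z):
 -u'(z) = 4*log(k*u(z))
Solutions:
 li(k*u(z))/k = C1 - 4*z


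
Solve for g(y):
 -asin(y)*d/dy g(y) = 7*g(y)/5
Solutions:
 g(y) = C1*exp(-7*Integral(1/asin(y), y)/5)


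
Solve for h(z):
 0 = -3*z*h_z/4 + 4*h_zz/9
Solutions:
 h(z) = C1 + C2*erfi(3*sqrt(6)*z/8)


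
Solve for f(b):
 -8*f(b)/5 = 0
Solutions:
 f(b) = 0


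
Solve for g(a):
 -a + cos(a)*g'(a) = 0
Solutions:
 g(a) = C1 + Integral(a/cos(a), a)


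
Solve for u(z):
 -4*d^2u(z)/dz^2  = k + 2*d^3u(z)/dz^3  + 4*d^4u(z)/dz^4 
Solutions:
 u(z) = C1 + C2*z - k*z^2/8 + (C3*sin(sqrt(15)*z/4) + C4*cos(sqrt(15)*z/4))*exp(-z/4)


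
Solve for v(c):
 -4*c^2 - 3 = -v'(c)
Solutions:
 v(c) = C1 + 4*c^3/3 + 3*c


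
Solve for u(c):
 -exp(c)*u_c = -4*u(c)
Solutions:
 u(c) = C1*exp(-4*exp(-c))


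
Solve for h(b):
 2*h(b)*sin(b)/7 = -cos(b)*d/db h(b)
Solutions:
 h(b) = C1*cos(b)^(2/7)


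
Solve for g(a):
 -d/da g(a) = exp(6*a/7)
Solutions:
 g(a) = C1 - 7*exp(6*a/7)/6


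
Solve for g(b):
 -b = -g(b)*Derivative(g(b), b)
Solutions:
 g(b) = -sqrt(C1 + b^2)
 g(b) = sqrt(C1 + b^2)


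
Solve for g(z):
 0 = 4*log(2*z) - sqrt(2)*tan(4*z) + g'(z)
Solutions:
 g(z) = C1 - 4*z*log(z) - 4*z*log(2) + 4*z - sqrt(2)*log(cos(4*z))/4


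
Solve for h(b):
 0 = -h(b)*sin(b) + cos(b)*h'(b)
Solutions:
 h(b) = C1/cos(b)


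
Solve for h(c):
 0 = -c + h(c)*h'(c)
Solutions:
 h(c) = -sqrt(C1 + c^2)
 h(c) = sqrt(C1 + c^2)


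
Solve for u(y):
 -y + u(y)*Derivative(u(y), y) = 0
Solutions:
 u(y) = -sqrt(C1 + y^2)
 u(y) = sqrt(C1 + y^2)


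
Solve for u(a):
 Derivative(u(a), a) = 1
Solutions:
 u(a) = C1 + a


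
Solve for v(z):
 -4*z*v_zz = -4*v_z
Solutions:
 v(z) = C1 + C2*z^2


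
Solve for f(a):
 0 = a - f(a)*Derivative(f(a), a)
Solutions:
 f(a) = -sqrt(C1 + a^2)
 f(a) = sqrt(C1 + a^2)


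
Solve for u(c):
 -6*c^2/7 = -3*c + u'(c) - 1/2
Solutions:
 u(c) = C1 - 2*c^3/7 + 3*c^2/2 + c/2


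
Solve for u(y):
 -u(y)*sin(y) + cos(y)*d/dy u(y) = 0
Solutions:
 u(y) = C1/cos(y)


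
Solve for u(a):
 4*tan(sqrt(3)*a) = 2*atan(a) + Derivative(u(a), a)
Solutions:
 u(a) = C1 - 2*a*atan(a) + log(a^2 + 1) - 4*sqrt(3)*log(cos(sqrt(3)*a))/3


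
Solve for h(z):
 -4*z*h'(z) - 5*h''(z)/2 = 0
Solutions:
 h(z) = C1 + C2*erf(2*sqrt(5)*z/5)


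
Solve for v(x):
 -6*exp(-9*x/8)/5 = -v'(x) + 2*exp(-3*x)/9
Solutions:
 v(x) = C1 - 2*exp(-3*x)/27 - 16*exp(-9*x/8)/15


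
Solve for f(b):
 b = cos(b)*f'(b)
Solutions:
 f(b) = C1 + Integral(b/cos(b), b)


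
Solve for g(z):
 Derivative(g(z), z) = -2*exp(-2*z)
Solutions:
 g(z) = C1 + exp(-2*z)


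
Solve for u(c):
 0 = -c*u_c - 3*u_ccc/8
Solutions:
 u(c) = C1 + Integral(C2*airyai(-2*3^(2/3)*c/3) + C3*airybi(-2*3^(2/3)*c/3), c)


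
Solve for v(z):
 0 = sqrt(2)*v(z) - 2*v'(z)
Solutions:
 v(z) = C1*exp(sqrt(2)*z/2)


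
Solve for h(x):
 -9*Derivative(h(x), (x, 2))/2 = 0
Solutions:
 h(x) = C1 + C2*x


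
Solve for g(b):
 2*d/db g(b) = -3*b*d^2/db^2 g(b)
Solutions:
 g(b) = C1 + C2*b^(1/3)


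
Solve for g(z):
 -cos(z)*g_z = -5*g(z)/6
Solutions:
 g(z) = C1*(sin(z) + 1)^(5/12)/(sin(z) - 1)^(5/12)


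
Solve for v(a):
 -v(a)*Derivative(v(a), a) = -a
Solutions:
 v(a) = -sqrt(C1 + a^2)
 v(a) = sqrt(C1 + a^2)


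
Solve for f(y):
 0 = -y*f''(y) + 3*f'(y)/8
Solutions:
 f(y) = C1 + C2*y^(11/8)


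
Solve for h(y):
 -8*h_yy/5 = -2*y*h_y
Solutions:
 h(y) = C1 + C2*erfi(sqrt(10)*y/4)


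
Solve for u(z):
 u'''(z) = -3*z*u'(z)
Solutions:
 u(z) = C1 + Integral(C2*airyai(-3^(1/3)*z) + C3*airybi(-3^(1/3)*z), z)


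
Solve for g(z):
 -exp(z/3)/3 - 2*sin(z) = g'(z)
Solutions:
 g(z) = C1 - exp(z)^(1/3) + 2*cos(z)


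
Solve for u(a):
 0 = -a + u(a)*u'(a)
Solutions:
 u(a) = -sqrt(C1 + a^2)
 u(a) = sqrt(C1 + a^2)


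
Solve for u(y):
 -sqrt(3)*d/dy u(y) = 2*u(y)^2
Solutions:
 u(y) = 3/(C1 + 2*sqrt(3)*y)


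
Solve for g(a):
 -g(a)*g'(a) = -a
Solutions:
 g(a) = -sqrt(C1 + a^2)
 g(a) = sqrt(C1 + a^2)


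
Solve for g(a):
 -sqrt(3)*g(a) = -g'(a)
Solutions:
 g(a) = C1*exp(sqrt(3)*a)


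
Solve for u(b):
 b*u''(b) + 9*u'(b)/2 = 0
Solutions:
 u(b) = C1 + C2/b^(7/2)


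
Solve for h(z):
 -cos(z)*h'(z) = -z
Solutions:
 h(z) = C1 + Integral(z/cos(z), z)


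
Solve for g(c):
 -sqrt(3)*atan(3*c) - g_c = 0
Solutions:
 g(c) = C1 - sqrt(3)*(c*atan(3*c) - log(9*c^2 + 1)/6)


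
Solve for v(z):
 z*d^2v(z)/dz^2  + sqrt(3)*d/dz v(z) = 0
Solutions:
 v(z) = C1 + C2*z^(1 - sqrt(3))


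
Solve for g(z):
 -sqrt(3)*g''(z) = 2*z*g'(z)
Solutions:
 g(z) = C1 + C2*erf(3^(3/4)*z/3)


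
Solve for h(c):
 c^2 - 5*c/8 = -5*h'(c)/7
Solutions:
 h(c) = C1 - 7*c^3/15 + 7*c^2/16


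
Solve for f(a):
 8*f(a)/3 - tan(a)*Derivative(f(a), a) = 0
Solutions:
 f(a) = C1*sin(a)^(8/3)


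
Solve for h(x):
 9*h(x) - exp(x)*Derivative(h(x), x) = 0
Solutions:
 h(x) = C1*exp(-9*exp(-x))


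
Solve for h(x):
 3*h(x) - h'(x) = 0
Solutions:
 h(x) = C1*exp(3*x)


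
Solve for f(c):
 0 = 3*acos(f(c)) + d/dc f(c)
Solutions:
 Integral(1/acos(_y), (_y, f(c))) = C1 - 3*c


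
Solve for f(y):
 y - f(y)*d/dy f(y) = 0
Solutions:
 f(y) = -sqrt(C1 + y^2)
 f(y) = sqrt(C1 + y^2)


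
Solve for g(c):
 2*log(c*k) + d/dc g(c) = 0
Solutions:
 g(c) = C1 - 2*c*log(c*k) + 2*c


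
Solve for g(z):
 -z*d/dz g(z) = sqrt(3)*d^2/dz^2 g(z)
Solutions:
 g(z) = C1 + C2*erf(sqrt(2)*3^(3/4)*z/6)


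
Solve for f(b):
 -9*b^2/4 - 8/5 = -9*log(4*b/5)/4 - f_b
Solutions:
 f(b) = C1 + 3*b^3/4 - 9*b*log(b)/4 - 9*b*log(2)/2 + 9*b*log(5)/4 + 77*b/20


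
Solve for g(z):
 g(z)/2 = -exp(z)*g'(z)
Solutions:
 g(z) = C1*exp(exp(-z)/2)


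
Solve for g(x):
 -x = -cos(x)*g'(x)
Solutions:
 g(x) = C1 + Integral(x/cos(x), x)


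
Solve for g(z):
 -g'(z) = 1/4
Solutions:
 g(z) = C1 - z/4


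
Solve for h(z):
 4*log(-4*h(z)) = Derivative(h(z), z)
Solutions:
 -Integral(1/(log(-_y) + 2*log(2)), (_y, h(z)))/4 = C1 - z


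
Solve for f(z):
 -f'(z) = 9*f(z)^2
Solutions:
 f(z) = 1/(C1 + 9*z)


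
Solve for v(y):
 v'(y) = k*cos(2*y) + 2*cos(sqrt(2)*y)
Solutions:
 v(y) = C1 + k*sin(2*y)/2 + sqrt(2)*sin(sqrt(2)*y)


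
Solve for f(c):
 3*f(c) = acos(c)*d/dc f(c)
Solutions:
 f(c) = C1*exp(3*Integral(1/acos(c), c))


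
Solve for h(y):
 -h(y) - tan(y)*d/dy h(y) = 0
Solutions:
 h(y) = C1/sin(y)


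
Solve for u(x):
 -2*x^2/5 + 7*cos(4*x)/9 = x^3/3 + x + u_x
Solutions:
 u(x) = C1 - x^4/12 - 2*x^3/15 - x^2/2 + 7*sin(4*x)/36


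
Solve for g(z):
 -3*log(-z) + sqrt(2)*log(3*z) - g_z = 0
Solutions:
 g(z) = C1 - z*(3 - sqrt(2))*log(z) + z*(-sqrt(2) + sqrt(2)*log(3) + 3 - 3*I*pi)


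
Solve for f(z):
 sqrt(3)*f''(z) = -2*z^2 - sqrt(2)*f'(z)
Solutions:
 f(z) = C1 + C2*exp(-sqrt(6)*z/3) - sqrt(2)*z^3/3 + sqrt(3)*z^2 - 3*sqrt(2)*z


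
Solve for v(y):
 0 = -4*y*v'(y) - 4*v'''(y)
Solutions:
 v(y) = C1 + Integral(C2*airyai(-y) + C3*airybi(-y), y)


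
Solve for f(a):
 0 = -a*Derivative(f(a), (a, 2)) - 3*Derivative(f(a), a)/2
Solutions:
 f(a) = C1 + C2/sqrt(a)


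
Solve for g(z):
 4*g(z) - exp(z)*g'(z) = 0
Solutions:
 g(z) = C1*exp(-4*exp(-z))


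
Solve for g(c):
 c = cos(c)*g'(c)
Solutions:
 g(c) = C1 + Integral(c/cos(c), c)


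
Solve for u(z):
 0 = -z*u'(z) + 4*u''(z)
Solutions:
 u(z) = C1 + C2*erfi(sqrt(2)*z/4)


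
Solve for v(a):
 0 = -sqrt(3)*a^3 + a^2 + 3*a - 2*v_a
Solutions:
 v(a) = C1 - sqrt(3)*a^4/8 + a^3/6 + 3*a^2/4


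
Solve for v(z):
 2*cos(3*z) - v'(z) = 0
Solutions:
 v(z) = C1 + 2*sin(3*z)/3


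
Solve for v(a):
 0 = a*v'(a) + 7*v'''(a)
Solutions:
 v(a) = C1 + Integral(C2*airyai(-7^(2/3)*a/7) + C3*airybi(-7^(2/3)*a/7), a)


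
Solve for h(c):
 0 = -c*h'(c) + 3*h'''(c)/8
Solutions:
 h(c) = C1 + Integral(C2*airyai(2*3^(2/3)*c/3) + C3*airybi(2*3^(2/3)*c/3), c)


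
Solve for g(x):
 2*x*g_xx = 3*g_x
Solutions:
 g(x) = C1 + C2*x^(5/2)


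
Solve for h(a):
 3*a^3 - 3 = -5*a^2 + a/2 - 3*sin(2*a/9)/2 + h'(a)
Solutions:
 h(a) = C1 + 3*a^4/4 + 5*a^3/3 - a^2/4 - 3*a - 27*cos(2*a/9)/4


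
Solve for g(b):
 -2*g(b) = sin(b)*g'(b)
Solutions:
 g(b) = C1*(cos(b) + 1)/(cos(b) - 1)


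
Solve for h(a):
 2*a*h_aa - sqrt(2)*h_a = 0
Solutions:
 h(a) = C1 + C2*a^(sqrt(2)/2 + 1)


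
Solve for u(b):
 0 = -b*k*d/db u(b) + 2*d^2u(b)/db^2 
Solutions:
 u(b) = Piecewise((-sqrt(pi)*C1*erf(b*sqrt(-k)/2)/sqrt(-k) - C2, (k > 0) | (k < 0)), (-C1*b - C2, True))


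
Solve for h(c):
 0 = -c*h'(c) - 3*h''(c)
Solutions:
 h(c) = C1 + C2*erf(sqrt(6)*c/6)


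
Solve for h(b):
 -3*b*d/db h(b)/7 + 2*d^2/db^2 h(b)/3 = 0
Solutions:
 h(b) = C1 + C2*erfi(3*sqrt(7)*b/14)


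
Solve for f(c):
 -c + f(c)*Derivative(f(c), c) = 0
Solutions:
 f(c) = -sqrt(C1 + c^2)
 f(c) = sqrt(C1 + c^2)


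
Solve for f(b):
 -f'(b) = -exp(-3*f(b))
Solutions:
 f(b) = log(C1 + 3*b)/3
 f(b) = log((-3^(1/3) - 3^(5/6)*I)*(C1 + b)^(1/3)/2)
 f(b) = log((-3^(1/3) + 3^(5/6)*I)*(C1 + b)^(1/3)/2)


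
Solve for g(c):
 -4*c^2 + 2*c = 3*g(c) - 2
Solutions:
 g(c) = -4*c^2/3 + 2*c/3 + 2/3


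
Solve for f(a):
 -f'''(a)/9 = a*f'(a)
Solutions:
 f(a) = C1 + Integral(C2*airyai(-3^(2/3)*a) + C3*airybi(-3^(2/3)*a), a)


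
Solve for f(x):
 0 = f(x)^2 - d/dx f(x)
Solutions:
 f(x) = -1/(C1 + x)


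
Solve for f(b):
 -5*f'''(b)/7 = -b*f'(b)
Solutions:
 f(b) = C1 + Integral(C2*airyai(5^(2/3)*7^(1/3)*b/5) + C3*airybi(5^(2/3)*7^(1/3)*b/5), b)


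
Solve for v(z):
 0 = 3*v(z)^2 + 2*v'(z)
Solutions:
 v(z) = 2/(C1 + 3*z)


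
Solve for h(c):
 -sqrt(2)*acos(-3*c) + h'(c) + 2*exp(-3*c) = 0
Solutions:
 h(c) = C1 + sqrt(2)*c*acos(-3*c) + sqrt(2)*sqrt(1 - 9*c^2)/3 + 2*exp(-3*c)/3


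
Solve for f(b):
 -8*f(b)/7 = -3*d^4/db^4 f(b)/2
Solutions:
 f(b) = C1*exp(-2*21^(3/4)*b/21) + C2*exp(2*21^(3/4)*b/21) + C3*sin(2*21^(3/4)*b/21) + C4*cos(2*21^(3/4)*b/21)


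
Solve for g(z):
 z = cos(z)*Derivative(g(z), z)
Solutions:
 g(z) = C1 + Integral(z/cos(z), z)


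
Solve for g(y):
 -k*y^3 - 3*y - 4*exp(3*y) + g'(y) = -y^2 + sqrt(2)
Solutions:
 g(y) = C1 + k*y^4/4 - y^3/3 + 3*y^2/2 + sqrt(2)*y + 4*exp(3*y)/3


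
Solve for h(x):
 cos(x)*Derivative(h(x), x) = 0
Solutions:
 h(x) = C1


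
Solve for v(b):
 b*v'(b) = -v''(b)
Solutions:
 v(b) = C1 + C2*erf(sqrt(2)*b/2)


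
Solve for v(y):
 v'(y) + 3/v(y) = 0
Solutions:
 v(y) = -sqrt(C1 - 6*y)
 v(y) = sqrt(C1 - 6*y)


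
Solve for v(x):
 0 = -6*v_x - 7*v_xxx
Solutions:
 v(x) = C1 + C2*sin(sqrt(42)*x/7) + C3*cos(sqrt(42)*x/7)


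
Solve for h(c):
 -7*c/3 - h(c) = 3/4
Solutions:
 h(c) = -7*c/3 - 3/4


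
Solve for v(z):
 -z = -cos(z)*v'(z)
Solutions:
 v(z) = C1 + Integral(z/cos(z), z)


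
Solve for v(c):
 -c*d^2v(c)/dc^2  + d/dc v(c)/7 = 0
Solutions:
 v(c) = C1 + C2*c^(8/7)


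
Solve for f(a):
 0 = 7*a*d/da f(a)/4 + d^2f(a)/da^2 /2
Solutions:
 f(a) = C1 + C2*erf(sqrt(7)*a/2)


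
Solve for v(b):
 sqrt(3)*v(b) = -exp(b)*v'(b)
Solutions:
 v(b) = C1*exp(sqrt(3)*exp(-b))


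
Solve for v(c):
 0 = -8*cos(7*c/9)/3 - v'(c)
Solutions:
 v(c) = C1 - 24*sin(7*c/9)/7


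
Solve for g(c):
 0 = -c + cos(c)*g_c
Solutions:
 g(c) = C1 + Integral(c/cos(c), c)


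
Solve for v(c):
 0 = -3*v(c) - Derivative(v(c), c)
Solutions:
 v(c) = C1*exp(-3*c)


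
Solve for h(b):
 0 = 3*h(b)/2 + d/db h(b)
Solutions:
 h(b) = C1*exp(-3*b/2)


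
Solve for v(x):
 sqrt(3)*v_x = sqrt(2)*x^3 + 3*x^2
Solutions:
 v(x) = C1 + sqrt(6)*x^4/12 + sqrt(3)*x^3/3


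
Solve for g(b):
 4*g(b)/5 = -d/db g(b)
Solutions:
 g(b) = C1*exp(-4*b/5)


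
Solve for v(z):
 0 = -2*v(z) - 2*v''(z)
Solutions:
 v(z) = C1*sin(z) + C2*cos(z)


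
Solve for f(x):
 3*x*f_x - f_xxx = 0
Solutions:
 f(x) = C1 + Integral(C2*airyai(3^(1/3)*x) + C3*airybi(3^(1/3)*x), x)


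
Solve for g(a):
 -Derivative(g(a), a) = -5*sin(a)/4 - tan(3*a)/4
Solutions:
 g(a) = C1 - log(cos(3*a))/12 - 5*cos(a)/4


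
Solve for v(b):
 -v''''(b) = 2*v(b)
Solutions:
 v(b) = (C1*sin(2^(3/4)*b/2) + C2*cos(2^(3/4)*b/2))*exp(-2^(3/4)*b/2) + (C3*sin(2^(3/4)*b/2) + C4*cos(2^(3/4)*b/2))*exp(2^(3/4)*b/2)


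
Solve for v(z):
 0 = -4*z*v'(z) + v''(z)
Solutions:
 v(z) = C1 + C2*erfi(sqrt(2)*z)


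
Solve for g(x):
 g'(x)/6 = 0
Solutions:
 g(x) = C1


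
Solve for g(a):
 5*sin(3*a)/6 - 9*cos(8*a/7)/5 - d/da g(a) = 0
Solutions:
 g(a) = C1 - 63*sin(8*a/7)/40 - 5*cos(3*a)/18


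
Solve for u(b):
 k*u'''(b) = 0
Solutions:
 u(b) = C1 + C2*b + C3*b^2


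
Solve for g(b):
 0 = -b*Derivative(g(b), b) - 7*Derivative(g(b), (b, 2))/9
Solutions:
 g(b) = C1 + C2*erf(3*sqrt(14)*b/14)


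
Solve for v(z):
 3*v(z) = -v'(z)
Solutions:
 v(z) = C1*exp(-3*z)


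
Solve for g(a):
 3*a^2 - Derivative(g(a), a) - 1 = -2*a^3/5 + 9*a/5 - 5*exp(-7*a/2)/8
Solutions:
 g(a) = C1 + a^4/10 + a^3 - 9*a^2/10 - a - 5*exp(-7*a/2)/28


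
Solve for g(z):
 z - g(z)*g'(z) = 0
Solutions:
 g(z) = -sqrt(C1 + z^2)
 g(z) = sqrt(C1 + z^2)


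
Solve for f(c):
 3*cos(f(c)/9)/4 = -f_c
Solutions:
 3*c/4 - 9*log(sin(f(c)/9) - 1)/2 + 9*log(sin(f(c)/9) + 1)/2 = C1


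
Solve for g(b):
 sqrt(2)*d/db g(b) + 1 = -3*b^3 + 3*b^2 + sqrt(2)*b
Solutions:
 g(b) = C1 - 3*sqrt(2)*b^4/8 + sqrt(2)*b^3/2 + b^2/2 - sqrt(2)*b/2


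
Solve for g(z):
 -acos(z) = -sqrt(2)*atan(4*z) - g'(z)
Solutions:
 g(z) = C1 + z*acos(z) - sqrt(1 - z^2) - sqrt(2)*(z*atan(4*z) - log(16*z^2 + 1)/8)


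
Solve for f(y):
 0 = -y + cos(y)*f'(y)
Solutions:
 f(y) = C1 + Integral(y/cos(y), y)


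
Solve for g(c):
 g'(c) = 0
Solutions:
 g(c) = C1


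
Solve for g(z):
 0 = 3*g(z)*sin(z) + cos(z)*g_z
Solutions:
 g(z) = C1*cos(z)^3


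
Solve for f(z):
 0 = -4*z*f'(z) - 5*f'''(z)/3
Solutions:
 f(z) = C1 + Integral(C2*airyai(-12^(1/3)*5^(2/3)*z/5) + C3*airybi(-12^(1/3)*5^(2/3)*z/5), z)


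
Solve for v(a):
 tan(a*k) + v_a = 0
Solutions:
 v(a) = C1 - Piecewise((-log(cos(a*k))/k, Ne(k, 0)), (0, True))


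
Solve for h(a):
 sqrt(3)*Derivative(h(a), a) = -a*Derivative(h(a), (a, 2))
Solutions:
 h(a) = C1 + C2*a^(1 - sqrt(3))


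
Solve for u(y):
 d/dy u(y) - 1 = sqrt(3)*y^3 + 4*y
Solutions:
 u(y) = C1 + sqrt(3)*y^4/4 + 2*y^2 + y


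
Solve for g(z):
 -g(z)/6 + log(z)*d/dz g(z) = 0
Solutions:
 g(z) = C1*exp(li(z)/6)


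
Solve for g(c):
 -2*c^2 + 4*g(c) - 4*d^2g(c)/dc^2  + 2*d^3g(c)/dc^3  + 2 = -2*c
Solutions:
 g(c) = C1*exp(c*(4/(3*sqrt(33) + 19)^(1/3) + (3*sqrt(33) + 19)^(1/3) + 4)/6)*sin(sqrt(3)*c*(-(3*sqrt(33) + 19)^(1/3) + 4/(3*sqrt(33) + 19)^(1/3))/6) + C2*exp(c*(4/(3*sqrt(33) + 19)^(1/3) + (3*sqrt(33) + 19)^(1/3) + 4)/6)*cos(sqrt(3)*c*(-(3*sqrt(33) + 19)^(1/3) + 4/(3*sqrt(33) + 19)^(1/3))/6) + C3*exp(c*(-(3*sqrt(33) + 19)^(1/3) - 4/(3*sqrt(33) + 19)^(1/3) + 2)/3) + c^2/2 - c/2 + 1/2


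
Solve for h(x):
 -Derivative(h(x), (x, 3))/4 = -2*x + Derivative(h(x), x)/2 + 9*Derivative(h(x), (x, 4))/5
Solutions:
 h(x) = C1 + C2*exp(x*(-10 + 5*5^(2/3)/(108*sqrt(105126) + 35017)^(1/3) + 5^(1/3)*(108*sqrt(105126) + 35017)^(1/3))/216)*sin(sqrt(3)*5^(1/3)*x*(-(108*sqrt(105126) + 35017)^(1/3) + 5*5^(1/3)/(108*sqrt(105126) + 35017)^(1/3))/216) + C3*exp(x*(-10 + 5*5^(2/3)/(108*sqrt(105126) + 35017)^(1/3) + 5^(1/3)*(108*sqrt(105126) + 35017)^(1/3))/216)*cos(sqrt(3)*5^(1/3)*x*(-(108*sqrt(105126) + 35017)^(1/3) + 5*5^(1/3)/(108*sqrt(105126) + 35017)^(1/3))/216) + C4*exp(-x*(5*5^(2/3)/(108*sqrt(105126) + 35017)^(1/3) + 5 + 5^(1/3)*(108*sqrt(105126) + 35017)^(1/3))/108) + 2*x^2


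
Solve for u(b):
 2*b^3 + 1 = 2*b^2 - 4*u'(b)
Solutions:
 u(b) = C1 - b^4/8 + b^3/6 - b/4


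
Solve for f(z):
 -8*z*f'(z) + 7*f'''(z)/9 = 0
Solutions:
 f(z) = C1 + Integral(C2*airyai(2*21^(2/3)*z/7) + C3*airybi(2*21^(2/3)*z/7), z)


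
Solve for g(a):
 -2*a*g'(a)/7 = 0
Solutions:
 g(a) = C1


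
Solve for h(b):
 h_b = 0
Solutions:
 h(b) = C1


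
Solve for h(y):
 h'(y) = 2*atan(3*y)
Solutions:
 h(y) = C1 + 2*y*atan(3*y) - log(9*y^2 + 1)/3


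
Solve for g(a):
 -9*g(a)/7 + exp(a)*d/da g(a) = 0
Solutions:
 g(a) = C1*exp(-9*exp(-a)/7)


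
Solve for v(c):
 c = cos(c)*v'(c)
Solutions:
 v(c) = C1 + Integral(c/cos(c), c)


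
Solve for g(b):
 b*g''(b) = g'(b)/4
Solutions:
 g(b) = C1 + C2*b^(5/4)


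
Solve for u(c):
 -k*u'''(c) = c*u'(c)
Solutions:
 u(c) = C1 + Integral(C2*airyai(c*(-1/k)^(1/3)) + C3*airybi(c*(-1/k)^(1/3)), c)


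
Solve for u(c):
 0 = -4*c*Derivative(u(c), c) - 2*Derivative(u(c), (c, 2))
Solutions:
 u(c) = C1 + C2*erf(c)


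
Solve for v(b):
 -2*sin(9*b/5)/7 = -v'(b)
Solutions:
 v(b) = C1 - 10*cos(9*b/5)/63


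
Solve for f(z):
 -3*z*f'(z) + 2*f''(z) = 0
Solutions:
 f(z) = C1 + C2*erfi(sqrt(3)*z/2)


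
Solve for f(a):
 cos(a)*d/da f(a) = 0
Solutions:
 f(a) = C1


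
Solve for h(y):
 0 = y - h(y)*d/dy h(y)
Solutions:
 h(y) = -sqrt(C1 + y^2)
 h(y) = sqrt(C1 + y^2)


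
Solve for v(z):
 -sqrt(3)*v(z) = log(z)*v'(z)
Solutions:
 v(z) = C1*exp(-sqrt(3)*li(z))


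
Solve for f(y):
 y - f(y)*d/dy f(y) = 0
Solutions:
 f(y) = -sqrt(C1 + y^2)
 f(y) = sqrt(C1 + y^2)


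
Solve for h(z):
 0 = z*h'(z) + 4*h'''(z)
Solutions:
 h(z) = C1 + Integral(C2*airyai(-2^(1/3)*z/2) + C3*airybi(-2^(1/3)*z/2), z)


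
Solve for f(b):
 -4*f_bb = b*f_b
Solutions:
 f(b) = C1 + C2*erf(sqrt(2)*b/4)


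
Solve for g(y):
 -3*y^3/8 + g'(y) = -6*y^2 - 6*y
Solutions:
 g(y) = C1 + 3*y^4/32 - 2*y^3 - 3*y^2


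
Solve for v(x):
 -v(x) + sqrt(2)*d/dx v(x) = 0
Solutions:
 v(x) = C1*exp(sqrt(2)*x/2)


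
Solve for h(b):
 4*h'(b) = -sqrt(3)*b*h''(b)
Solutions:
 h(b) = C1 + C2*b^(1 - 4*sqrt(3)/3)


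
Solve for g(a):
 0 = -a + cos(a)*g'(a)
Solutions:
 g(a) = C1 + Integral(a/cos(a), a)


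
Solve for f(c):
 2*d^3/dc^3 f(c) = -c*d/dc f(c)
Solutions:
 f(c) = C1 + Integral(C2*airyai(-2^(2/3)*c/2) + C3*airybi(-2^(2/3)*c/2), c)


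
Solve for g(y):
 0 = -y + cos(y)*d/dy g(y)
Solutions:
 g(y) = C1 + Integral(y/cos(y), y)


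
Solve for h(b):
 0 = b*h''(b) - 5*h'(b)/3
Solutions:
 h(b) = C1 + C2*b^(8/3)


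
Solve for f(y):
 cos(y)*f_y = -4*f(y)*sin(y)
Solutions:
 f(y) = C1*cos(y)^4


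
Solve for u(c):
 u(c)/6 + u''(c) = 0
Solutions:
 u(c) = C1*sin(sqrt(6)*c/6) + C2*cos(sqrt(6)*c/6)


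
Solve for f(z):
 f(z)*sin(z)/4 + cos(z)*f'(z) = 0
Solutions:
 f(z) = C1*cos(z)^(1/4)


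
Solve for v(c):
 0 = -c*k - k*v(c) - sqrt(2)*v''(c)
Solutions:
 v(c) = C1*exp(-2^(3/4)*c*sqrt(-k)/2) + C2*exp(2^(3/4)*c*sqrt(-k)/2) - c


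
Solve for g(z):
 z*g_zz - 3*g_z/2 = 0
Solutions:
 g(z) = C1 + C2*z^(5/2)


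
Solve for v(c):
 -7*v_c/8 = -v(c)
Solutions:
 v(c) = C1*exp(8*c/7)


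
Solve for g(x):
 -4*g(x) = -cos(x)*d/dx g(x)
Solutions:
 g(x) = C1*(sin(x)^2 + 2*sin(x) + 1)/(sin(x)^2 - 2*sin(x) + 1)


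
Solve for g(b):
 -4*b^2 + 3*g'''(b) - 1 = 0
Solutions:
 g(b) = C1 + C2*b + C3*b^2 + b^5/45 + b^3/18


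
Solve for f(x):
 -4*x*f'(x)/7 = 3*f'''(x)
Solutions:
 f(x) = C1 + Integral(C2*airyai(-42^(2/3)*x/21) + C3*airybi(-42^(2/3)*x/21), x)


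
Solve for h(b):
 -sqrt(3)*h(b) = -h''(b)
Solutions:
 h(b) = C1*exp(-3^(1/4)*b) + C2*exp(3^(1/4)*b)


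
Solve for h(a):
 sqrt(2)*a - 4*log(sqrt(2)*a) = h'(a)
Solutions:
 h(a) = C1 + sqrt(2)*a^2/2 - 4*a*log(a) - a*log(4) + 4*a


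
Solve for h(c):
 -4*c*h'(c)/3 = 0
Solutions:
 h(c) = C1


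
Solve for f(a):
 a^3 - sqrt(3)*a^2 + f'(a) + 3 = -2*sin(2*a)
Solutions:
 f(a) = C1 - a^4/4 + sqrt(3)*a^3/3 - 3*a + cos(2*a)


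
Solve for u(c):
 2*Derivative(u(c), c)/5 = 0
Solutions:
 u(c) = C1


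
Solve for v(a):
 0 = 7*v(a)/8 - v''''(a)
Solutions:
 v(a) = C1*exp(-14^(1/4)*a/2) + C2*exp(14^(1/4)*a/2) + C3*sin(14^(1/4)*a/2) + C4*cos(14^(1/4)*a/2)


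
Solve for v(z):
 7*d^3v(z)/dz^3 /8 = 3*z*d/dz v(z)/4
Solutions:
 v(z) = C1 + Integral(C2*airyai(6^(1/3)*7^(2/3)*z/7) + C3*airybi(6^(1/3)*7^(2/3)*z/7), z)


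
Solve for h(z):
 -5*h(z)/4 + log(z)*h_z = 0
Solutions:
 h(z) = C1*exp(5*li(z)/4)


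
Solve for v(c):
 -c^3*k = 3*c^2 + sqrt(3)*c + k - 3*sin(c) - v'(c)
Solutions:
 v(c) = C1 + c^4*k/4 + c^3 + sqrt(3)*c^2/2 + c*k + 3*cos(c)


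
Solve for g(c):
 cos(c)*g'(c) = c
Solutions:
 g(c) = C1 + Integral(c/cos(c), c)


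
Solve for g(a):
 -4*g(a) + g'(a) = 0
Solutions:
 g(a) = C1*exp(4*a)


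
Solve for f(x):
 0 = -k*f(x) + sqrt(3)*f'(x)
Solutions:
 f(x) = C1*exp(sqrt(3)*k*x/3)


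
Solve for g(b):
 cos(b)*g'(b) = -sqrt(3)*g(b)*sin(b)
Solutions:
 g(b) = C1*cos(b)^(sqrt(3))


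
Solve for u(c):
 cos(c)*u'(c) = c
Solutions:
 u(c) = C1 + Integral(c/cos(c), c)


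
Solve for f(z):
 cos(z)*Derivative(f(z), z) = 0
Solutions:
 f(z) = C1


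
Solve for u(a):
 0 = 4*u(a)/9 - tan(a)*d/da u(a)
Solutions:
 u(a) = C1*sin(a)^(4/9)


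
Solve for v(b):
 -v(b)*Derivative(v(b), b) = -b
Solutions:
 v(b) = -sqrt(C1 + b^2)
 v(b) = sqrt(C1 + b^2)


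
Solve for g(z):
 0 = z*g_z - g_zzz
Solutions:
 g(z) = C1 + Integral(C2*airyai(z) + C3*airybi(z), z)


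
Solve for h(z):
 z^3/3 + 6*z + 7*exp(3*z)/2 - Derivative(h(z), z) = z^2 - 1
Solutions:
 h(z) = C1 + z^4/12 - z^3/3 + 3*z^2 + z + 7*exp(3*z)/6


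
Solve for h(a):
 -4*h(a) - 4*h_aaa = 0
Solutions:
 h(a) = C3*exp(-a) + (C1*sin(sqrt(3)*a/2) + C2*cos(sqrt(3)*a/2))*exp(a/2)


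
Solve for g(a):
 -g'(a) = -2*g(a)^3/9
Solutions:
 g(a) = -3*sqrt(2)*sqrt(-1/(C1 + 2*a))/2
 g(a) = 3*sqrt(2)*sqrt(-1/(C1 + 2*a))/2
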